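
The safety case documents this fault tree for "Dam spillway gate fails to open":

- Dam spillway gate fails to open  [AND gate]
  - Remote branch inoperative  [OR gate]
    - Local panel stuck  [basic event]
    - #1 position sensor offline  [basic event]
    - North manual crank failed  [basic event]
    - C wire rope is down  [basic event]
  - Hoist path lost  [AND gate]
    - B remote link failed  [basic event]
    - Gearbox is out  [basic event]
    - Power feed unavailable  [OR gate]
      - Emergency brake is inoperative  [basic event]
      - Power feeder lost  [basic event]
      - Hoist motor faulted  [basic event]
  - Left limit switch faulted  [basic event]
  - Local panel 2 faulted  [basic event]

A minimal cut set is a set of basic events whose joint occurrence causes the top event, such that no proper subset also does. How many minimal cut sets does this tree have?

Remote branch inoperative [OR]: union of children's cut sets → 4 cut set(s).
Power feed unavailable [OR]: union of children's cut sets → 3 cut set(s).
Hoist path lost [AND]: one cut set from each child combined → 1 × 1 × 3 = 3 cut set(s).
Dam spillway gate fails to open [AND]: one cut set from each child combined → 4 × 3 × 1 × 1 = 12 cut set(s).

12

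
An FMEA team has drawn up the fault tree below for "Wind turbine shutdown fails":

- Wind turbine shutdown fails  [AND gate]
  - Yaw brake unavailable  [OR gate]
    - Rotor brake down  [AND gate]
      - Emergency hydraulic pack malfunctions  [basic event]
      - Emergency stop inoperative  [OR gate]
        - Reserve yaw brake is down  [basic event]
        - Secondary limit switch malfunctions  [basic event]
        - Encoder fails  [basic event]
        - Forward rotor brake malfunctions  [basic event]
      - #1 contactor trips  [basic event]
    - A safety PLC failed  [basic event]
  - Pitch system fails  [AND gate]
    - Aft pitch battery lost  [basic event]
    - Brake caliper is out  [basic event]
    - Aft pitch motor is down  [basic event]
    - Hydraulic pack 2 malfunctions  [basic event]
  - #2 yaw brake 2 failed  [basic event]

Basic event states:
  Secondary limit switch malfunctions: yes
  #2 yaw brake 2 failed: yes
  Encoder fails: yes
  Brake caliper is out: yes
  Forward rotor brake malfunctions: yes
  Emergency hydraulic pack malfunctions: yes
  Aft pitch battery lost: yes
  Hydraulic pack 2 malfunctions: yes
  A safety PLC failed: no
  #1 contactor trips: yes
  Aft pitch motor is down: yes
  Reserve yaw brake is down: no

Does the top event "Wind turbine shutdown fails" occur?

Yes

Emergency stop inoperative [OR]: Reserve yaw brake is down=not, Secondary limit switch malfunctions=occurs, Encoder fails=occurs, Forward rotor brake malfunctions=occurs → at least one input occurs → occurs.
Rotor brake down [AND]: Emergency hydraulic pack malfunctions=occurs, Emergency stop inoperative=occurs, #1 contactor trips=occurs → all inputs occur → occurs.
Yaw brake unavailable [OR]: Rotor brake down=occurs, A safety PLC failed=not → at least one input occurs → occurs.
Pitch system fails [AND]: Aft pitch battery lost=occurs, Brake caliper is out=occurs, Aft pitch motor is down=occurs, Hydraulic pack 2 malfunctions=occurs → all inputs occur → occurs.
Wind turbine shutdown fails [AND]: Yaw brake unavailable=occurs, Pitch system fails=occurs, #2 yaw brake 2 failed=occurs → all inputs occur → occurs.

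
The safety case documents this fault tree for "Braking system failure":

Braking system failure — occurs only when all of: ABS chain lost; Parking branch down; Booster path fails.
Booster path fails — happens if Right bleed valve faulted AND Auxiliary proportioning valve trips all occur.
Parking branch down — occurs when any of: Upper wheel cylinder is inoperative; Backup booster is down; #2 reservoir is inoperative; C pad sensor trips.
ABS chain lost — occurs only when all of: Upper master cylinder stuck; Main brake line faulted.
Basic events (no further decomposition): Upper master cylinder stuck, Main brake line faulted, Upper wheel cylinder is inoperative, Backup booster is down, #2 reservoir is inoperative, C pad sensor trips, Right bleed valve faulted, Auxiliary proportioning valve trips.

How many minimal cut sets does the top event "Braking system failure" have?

4

ABS chain lost [AND]: one cut set from each child combined → 1 × 1 = 1 cut set(s).
Parking branch down [OR]: union of children's cut sets → 4 cut set(s).
Booster path fails [AND]: one cut set from each child combined → 1 × 1 = 1 cut set(s).
Braking system failure [AND]: one cut set from each child combined → 1 × 4 × 1 = 4 cut set(s).
Minimal cut sets: {Auxiliary proportioning valve trips, Main brake line faulted, Right bleed valve faulted, Upper master cylinder stuck, Upper wheel cylinder is inoperative}; {Auxiliary proportioning valve trips, Backup booster is down, Main brake line faulted, Right bleed valve faulted, Upper master cylinder stuck}; {#2 reservoir is inoperative, Auxiliary proportioning valve trips, Main brake line faulted, Right bleed valve faulted, Upper master cylinder stuck}; {Auxiliary proportioning valve trips, C pad sensor trips, Main brake line faulted, Right bleed valve faulted, Upper master cylinder stuck}.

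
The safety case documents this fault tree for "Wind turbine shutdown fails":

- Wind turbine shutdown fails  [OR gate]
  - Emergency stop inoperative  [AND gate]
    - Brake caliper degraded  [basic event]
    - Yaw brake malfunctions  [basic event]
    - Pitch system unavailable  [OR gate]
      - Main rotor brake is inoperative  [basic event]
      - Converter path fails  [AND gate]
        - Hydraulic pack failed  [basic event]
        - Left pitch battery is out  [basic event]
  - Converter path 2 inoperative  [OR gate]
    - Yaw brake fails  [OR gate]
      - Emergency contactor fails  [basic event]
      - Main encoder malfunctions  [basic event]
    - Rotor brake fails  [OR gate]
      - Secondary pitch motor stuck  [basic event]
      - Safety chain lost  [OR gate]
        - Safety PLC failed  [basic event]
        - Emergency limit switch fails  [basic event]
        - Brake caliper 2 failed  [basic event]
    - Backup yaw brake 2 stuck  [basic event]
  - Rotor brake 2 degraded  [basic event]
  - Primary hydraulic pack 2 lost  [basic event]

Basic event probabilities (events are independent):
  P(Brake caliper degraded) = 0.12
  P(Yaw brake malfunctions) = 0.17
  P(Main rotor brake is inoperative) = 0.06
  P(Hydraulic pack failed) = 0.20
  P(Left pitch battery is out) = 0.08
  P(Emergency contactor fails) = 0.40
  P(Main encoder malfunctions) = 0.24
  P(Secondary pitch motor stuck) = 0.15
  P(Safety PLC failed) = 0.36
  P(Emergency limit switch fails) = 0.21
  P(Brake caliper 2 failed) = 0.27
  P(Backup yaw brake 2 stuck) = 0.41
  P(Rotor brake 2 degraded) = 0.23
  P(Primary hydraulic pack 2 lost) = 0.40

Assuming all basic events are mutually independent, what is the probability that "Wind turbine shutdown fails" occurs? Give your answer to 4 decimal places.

0.9611

P(Converter path fails) [AND] = 0.20 × 0.08 = 0.016000
P(Pitch system unavailable) [OR] = 1 − (1−0.06) × (1−0.016000) = 0.075040
P(Emergency stop inoperative) [AND] = 0.12 × 0.17 × 0.075040 = 0.001531
P(Yaw brake fails) [OR] = 1 − (1−0.40) × (1−0.24) = 0.544000
P(Safety chain lost) [OR] = 1 − (1−0.36) × (1−0.21) × (1−0.27) = 0.630912
P(Rotor brake fails) [OR] = 1 − (1−0.15) × (1−0.630912) = 0.686275
P(Converter path 2 inoperative) [OR] = 1 − (1−0.544000) × (1−0.686275) × (1−0.41) = 0.915595
P(Wind turbine shutdown fails) [OR] = 1 − (1−0.001531) × (1−0.915595) × (1−0.23) × (1−0.40) = 0.961065
Rounded to 4 decimal places: P(Wind turbine shutdown fails) ≈ 0.9611.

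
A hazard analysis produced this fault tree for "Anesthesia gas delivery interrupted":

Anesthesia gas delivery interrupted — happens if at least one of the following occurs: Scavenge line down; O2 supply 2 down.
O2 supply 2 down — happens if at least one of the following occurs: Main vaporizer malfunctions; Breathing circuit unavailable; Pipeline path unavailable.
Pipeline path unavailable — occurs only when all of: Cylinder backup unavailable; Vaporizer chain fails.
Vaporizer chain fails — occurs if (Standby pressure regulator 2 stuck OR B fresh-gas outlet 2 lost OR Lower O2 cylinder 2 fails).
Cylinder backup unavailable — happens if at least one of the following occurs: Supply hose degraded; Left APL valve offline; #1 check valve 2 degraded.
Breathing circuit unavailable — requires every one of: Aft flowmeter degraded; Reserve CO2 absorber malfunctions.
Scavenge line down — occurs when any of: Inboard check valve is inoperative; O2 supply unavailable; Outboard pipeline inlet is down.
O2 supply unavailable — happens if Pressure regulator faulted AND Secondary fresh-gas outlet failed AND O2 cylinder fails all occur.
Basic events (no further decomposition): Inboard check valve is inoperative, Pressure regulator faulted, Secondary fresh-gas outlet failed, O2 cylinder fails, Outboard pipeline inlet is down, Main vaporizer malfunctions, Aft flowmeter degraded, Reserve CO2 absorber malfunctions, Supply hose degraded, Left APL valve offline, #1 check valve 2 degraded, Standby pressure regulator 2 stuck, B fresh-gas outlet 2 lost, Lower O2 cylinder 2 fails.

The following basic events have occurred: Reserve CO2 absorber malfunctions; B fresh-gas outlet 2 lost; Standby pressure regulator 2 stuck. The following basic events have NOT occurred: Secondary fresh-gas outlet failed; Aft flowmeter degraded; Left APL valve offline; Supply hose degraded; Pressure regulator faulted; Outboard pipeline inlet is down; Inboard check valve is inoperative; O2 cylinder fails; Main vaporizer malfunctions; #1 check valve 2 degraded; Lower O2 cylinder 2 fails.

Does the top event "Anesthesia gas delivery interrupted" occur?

No

O2 supply unavailable [AND]: Pressure regulator faulted=not, Secondary fresh-gas outlet failed=not, O2 cylinder fails=not → not all inputs occur → does not occur.
Scavenge line down [OR]: Inboard check valve is inoperative=not, O2 supply unavailable=not, Outboard pipeline inlet is down=not → no input occurs → does not occur.
Breathing circuit unavailable [AND]: Aft flowmeter degraded=not, Reserve CO2 absorber malfunctions=occurs → not all inputs occur → does not occur.
Cylinder backup unavailable [OR]: Supply hose degraded=not, Left APL valve offline=not, #1 check valve 2 degraded=not → no input occurs → does not occur.
Vaporizer chain fails [OR]: Standby pressure regulator 2 stuck=occurs, B fresh-gas outlet 2 lost=occurs, Lower O2 cylinder 2 fails=not → at least one input occurs → occurs.
Pipeline path unavailable [AND]: Cylinder backup unavailable=not, Vaporizer chain fails=occurs → not all inputs occur → does not occur.
O2 supply 2 down [OR]: Main vaporizer malfunctions=not, Breathing circuit unavailable=not, Pipeline path unavailable=not → no input occurs → does not occur.
Anesthesia gas delivery interrupted [OR]: Scavenge line down=not, O2 supply 2 down=not → no input occurs → does not occur.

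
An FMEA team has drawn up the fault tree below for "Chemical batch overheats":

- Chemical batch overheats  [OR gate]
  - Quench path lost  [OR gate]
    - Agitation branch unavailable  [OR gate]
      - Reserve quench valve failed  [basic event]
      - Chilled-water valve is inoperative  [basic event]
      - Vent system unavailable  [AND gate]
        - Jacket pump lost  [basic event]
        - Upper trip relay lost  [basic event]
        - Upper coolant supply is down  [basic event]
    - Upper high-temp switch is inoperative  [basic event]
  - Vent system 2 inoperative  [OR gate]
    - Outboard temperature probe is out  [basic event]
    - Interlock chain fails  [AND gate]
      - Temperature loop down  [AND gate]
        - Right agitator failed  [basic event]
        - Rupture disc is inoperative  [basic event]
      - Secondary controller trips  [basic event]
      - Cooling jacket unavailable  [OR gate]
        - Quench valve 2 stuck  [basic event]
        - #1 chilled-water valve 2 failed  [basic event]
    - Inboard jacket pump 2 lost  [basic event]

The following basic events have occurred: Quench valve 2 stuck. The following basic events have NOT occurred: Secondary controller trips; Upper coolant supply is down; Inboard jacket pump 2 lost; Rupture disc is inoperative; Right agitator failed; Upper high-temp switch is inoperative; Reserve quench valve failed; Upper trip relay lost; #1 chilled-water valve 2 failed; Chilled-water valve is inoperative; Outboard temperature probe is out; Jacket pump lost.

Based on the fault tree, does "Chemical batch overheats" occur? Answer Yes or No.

Vent system unavailable [AND]: Jacket pump lost=not, Upper trip relay lost=not, Upper coolant supply is down=not → not all inputs occur → does not occur.
Agitation branch unavailable [OR]: Reserve quench valve failed=not, Chilled-water valve is inoperative=not, Vent system unavailable=not → no input occurs → does not occur.
Quench path lost [OR]: Agitation branch unavailable=not, Upper high-temp switch is inoperative=not → no input occurs → does not occur.
Temperature loop down [AND]: Right agitator failed=not, Rupture disc is inoperative=not → not all inputs occur → does not occur.
Cooling jacket unavailable [OR]: Quench valve 2 stuck=occurs, #1 chilled-water valve 2 failed=not → at least one input occurs → occurs.
Interlock chain fails [AND]: Temperature loop down=not, Secondary controller trips=not, Cooling jacket unavailable=occurs → not all inputs occur → does not occur.
Vent system 2 inoperative [OR]: Outboard temperature probe is out=not, Interlock chain fails=not, Inboard jacket pump 2 lost=not → no input occurs → does not occur.
Chemical batch overheats [OR]: Quench path lost=not, Vent system 2 inoperative=not → no input occurs → does not occur.

No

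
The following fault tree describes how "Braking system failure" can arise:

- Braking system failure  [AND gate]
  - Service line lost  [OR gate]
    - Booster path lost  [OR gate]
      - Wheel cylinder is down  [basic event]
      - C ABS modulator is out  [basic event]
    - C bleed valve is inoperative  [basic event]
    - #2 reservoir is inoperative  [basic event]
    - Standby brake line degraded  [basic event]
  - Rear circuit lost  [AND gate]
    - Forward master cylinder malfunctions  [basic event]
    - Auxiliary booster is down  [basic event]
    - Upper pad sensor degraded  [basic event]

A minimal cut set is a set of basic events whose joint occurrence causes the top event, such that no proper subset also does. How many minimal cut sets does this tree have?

Booster path lost [OR]: union of children's cut sets → 2 cut set(s).
Service line lost [OR]: union of children's cut sets → 5 cut set(s).
Rear circuit lost [AND]: one cut set from each child combined → 1 × 1 × 1 = 1 cut set(s).
Braking system failure [AND]: one cut set from each child combined → 5 × 1 = 5 cut set(s).
Minimal cut sets: {Auxiliary booster is down, Forward master cylinder malfunctions, Upper pad sensor degraded, Wheel cylinder is down}; {Auxiliary booster is down, C ABS modulator is out, Forward master cylinder malfunctions, Upper pad sensor degraded}; {Auxiliary booster is down, C bleed valve is inoperative, Forward master cylinder malfunctions, Upper pad sensor degraded}; {#2 reservoir is inoperative, Auxiliary booster is down, Forward master cylinder malfunctions, Upper pad sensor degraded}; {Auxiliary booster is down, Forward master cylinder malfunctions, Standby brake line degraded, Upper pad sensor degraded}.

5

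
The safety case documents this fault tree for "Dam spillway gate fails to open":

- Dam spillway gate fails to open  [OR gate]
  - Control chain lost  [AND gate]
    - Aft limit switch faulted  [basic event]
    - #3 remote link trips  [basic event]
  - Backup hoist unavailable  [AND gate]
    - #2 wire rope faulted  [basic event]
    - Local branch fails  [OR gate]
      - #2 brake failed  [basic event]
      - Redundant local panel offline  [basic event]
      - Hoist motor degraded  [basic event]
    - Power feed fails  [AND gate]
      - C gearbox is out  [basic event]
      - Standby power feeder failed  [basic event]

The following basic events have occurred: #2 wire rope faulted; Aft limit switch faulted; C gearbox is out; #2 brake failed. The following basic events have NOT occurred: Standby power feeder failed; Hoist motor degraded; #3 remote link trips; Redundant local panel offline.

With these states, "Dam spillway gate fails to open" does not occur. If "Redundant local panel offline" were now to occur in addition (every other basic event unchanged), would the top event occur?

No

Counterfactual: set "Redundant local panel offline" to occurred.
Control chain lost [AND]: Aft limit switch faulted=occurs, #3 remote link trips=not → not all inputs occur → does not occur.
Local branch fails [OR]: #2 brake failed=occurs, Redundant local panel offline=occurs, Hoist motor degraded=not → at least one input occurs → occurs.
Power feed fails [AND]: C gearbox is out=occurs, Standby power feeder failed=not → not all inputs occur → does not occur.
Backup hoist unavailable [AND]: #2 wire rope faulted=occurs, Local branch fails=occurs, Power feed fails=not → not all inputs occur → does not occur.
Dam spillway gate fails to open [OR]: Control chain lost=not, Backup hoist unavailable=not → no input occurs → does not occur.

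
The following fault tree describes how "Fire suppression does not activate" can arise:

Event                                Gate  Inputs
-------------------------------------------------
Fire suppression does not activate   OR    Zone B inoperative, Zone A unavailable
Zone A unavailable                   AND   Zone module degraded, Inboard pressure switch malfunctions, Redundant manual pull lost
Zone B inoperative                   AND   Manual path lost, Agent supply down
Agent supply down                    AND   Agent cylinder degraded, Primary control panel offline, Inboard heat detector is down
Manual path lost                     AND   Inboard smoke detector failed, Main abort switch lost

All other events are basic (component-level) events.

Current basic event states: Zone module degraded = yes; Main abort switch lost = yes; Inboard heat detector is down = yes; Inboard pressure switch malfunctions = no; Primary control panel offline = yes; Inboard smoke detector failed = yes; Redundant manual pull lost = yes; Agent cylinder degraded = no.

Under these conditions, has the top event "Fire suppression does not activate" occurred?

Manual path lost [AND]: Inboard smoke detector failed=occurs, Main abort switch lost=occurs → all inputs occur → occurs.
Agent supply down [AND]: Agent cylinder degraded=not, Primary control panel offline=occurs, Inboard heat detector is down=occurs → not all inputs occur → does not occur.
Zone B inoperative [AND]: Manual path lost=occurs, Agent supply down=not → not all inputs occur → does not occur.
Zone A unavailable [AND]: Zone module degraded=occurs, Inboard pressure switch malfunctions=not, Redundant manual pull lost=occurs → not all inputs occur → does not occur.
Fire suppression does not activate [OR]: Zone B inoperative=not, Zone A unavailable=not → no input occurs → does not occur.

No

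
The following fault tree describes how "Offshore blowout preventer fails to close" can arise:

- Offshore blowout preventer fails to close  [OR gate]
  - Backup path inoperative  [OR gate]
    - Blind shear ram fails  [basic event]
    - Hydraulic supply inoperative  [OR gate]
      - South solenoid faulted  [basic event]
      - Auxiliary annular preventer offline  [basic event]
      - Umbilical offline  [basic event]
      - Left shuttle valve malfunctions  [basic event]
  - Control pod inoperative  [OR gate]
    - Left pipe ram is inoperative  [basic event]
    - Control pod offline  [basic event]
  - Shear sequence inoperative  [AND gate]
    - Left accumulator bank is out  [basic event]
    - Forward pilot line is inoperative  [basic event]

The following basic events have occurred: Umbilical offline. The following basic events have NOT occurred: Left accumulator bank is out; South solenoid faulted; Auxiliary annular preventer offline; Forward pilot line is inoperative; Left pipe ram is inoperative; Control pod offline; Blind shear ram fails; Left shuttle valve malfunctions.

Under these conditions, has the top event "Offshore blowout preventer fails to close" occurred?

Yes

Hydraulic supply inoperative [OR]: South solenoid faulted=not, Auxiliary annular preventer offline=not, Umbilical offline=occurs, Left shuttle valve malfunctions=not → at least one input occurs → occurs.
Backup path inoperative [OR]: Blind shear ram fails=not, Hydraulic supply inoperative=occurs → at least one input occurs → occurs.
Control pod inoperative [OR]: Left pipe ram is inoperative=not, Control pod offline=not → no input occurs → does not occur.
Shear sequence inoperative [AND]: Left accumulator bank is out=not, Forward pilot line is inoperative=not → not all inputs occur → does not occur.
Offshore blowout preventer fails to close [OR]: Backup path inoperative=occurs, Control pod inoperative=not, Shear sequence inoperative=not → at least one input occurs → occurs.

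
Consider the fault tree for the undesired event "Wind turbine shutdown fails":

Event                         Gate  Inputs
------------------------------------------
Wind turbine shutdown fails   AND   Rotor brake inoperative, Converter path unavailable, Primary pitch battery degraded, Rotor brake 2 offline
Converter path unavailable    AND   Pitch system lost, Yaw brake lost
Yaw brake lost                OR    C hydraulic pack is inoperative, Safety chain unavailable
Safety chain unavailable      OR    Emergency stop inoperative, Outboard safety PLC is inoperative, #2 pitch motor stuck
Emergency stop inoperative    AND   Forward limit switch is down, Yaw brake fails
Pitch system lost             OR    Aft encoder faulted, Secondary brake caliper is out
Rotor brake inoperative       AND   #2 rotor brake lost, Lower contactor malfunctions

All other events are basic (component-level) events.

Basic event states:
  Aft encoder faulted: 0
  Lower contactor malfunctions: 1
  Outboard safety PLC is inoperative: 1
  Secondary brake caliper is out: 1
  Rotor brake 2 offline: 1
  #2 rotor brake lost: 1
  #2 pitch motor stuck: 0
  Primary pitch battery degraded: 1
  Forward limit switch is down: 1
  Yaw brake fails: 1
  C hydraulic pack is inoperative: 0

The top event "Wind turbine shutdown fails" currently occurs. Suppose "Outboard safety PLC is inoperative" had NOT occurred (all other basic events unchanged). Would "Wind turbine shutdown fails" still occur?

Counterfactual: set "Outboard safety PLC is inoperative" to not occurred.
Rotor brake inoperative [AND]: #2 rotor brake lost=occurs, Lower contactor malfunctions=occurs → all inputs occur → occurs.
Pitch system lost [OR]: Aft encoder faulted=not, Secondary brake caliper is out=occurs → at least one input occurs → occurs.
Emergency stop inoperative [AND]: Forward limit switch is down=occurs, Yaw brake fails=occurs → all inputs occur → occurs.
Safety chain unavailable [OR]: Emergency stop inoperative=occurs, Outboard safety PLC is inoperative=not, #2 pitch motor stuck=not → at least one input occurs → occurs.
Yaw brake lost [OR]: C hydraulic pack is inoperative=not, Safety chain unavailable=occurs → at least one input occurs → occurs.
Converter path unavailable [AND]: Pitch system lost=occurs, Yaw brake lost=occurs → all inputs occur → occurs.
Wind turbine shutdown fails [AND]: Rotor brake inoperative=occurs, Converter path unavailable=occurs, Primary pitch battery degraded=occurs, Rotor brake 2 offline=occurs → all inputs occur → occurs.

Yes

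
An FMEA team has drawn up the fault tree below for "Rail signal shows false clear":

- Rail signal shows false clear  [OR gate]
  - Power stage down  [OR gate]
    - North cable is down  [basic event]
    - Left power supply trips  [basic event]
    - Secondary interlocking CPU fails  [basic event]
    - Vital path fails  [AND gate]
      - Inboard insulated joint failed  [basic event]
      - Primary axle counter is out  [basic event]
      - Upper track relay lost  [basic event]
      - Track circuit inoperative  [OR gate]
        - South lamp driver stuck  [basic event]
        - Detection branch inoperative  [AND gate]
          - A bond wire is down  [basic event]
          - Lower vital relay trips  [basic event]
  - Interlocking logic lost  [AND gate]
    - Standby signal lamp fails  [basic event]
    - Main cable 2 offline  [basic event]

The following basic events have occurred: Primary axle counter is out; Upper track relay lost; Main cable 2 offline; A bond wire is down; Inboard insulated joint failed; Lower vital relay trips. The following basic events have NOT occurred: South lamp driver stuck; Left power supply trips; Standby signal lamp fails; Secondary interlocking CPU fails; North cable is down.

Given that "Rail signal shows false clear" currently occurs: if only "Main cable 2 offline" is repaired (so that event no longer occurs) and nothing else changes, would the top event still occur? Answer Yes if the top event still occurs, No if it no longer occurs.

Yes

Counterfactual: set "Main cable 2 offline" to not occurred.
Detection branch inoperative [AND]: A bond wire is down=occurs, Lower vital relay trips=occurs → all inputs occur → occurs.
Track circuit inoperative [OR]: South lamp driver stuck=not, Detection branch inoperative=occurs → at least one input occurs → occurs.
Vital path fails [AND]: Inboard insulated joint failed=occurs, Primary axle counter is out=occurs, Upper track relay lost=occurs, Track circuit inoperative=occurs → all inputs occur → occurs.
Power stage down [OR]: North cable is down=not, Left power supply trips=not, Secondary interlocking CPU fails=not, Vital path fails=occurs → at least one input occurs → occurs.
Interlocking logic lost [AND]: Standby signal lamp fails=not, Main cable 2 offline=not → not all inputs occur → does not occur.
Rail signal shows false clear [OR]: Power stage down=occurs, Interlocking logic lost=not → at least one input occurs → occurs.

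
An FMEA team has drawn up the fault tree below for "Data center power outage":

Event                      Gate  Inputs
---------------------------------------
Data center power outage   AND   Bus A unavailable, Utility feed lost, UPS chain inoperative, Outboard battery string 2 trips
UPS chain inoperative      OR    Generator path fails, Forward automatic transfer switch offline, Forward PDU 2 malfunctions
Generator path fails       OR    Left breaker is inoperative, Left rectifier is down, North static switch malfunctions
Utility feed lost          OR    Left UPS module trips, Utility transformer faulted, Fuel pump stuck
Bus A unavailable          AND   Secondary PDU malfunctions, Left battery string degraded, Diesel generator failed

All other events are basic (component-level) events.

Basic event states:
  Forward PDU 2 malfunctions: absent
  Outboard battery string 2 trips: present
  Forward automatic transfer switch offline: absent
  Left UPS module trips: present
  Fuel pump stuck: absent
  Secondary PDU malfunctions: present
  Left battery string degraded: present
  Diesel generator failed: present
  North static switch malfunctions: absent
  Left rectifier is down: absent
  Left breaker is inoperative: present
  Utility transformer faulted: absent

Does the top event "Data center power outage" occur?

Bus A unavailable [AND]: Secondary PDU malfunctions=occurs, Left battery string degraded=occurs, Diesel generator failed=occurs → all inputs occur → occurs.
Utility feed lost [OR]: Left UPS module trips=occurs, Utility transformer faulted=not, Fuel pump stuck=not → at least one input occurs → occurs.
Generator path fails [OR]: Left breaker is inoperative=occurs, Left rectifier is down=not, North static switch malfunctions=not → at least one input occurs → occurs.
UPS chain inoperative [OR]: Generator path fails=occurs, Forward automatic transfer switch offline=not, Forward PDU 2 malfunctions=not → at least one input occurs → occurs.
Data center power outage [AND]: Bus A unavailable=occurs, Utility feed lost=occurs, UPS chain inoperative=occurs, Outboard battery string 2 trips=occurs → all inputs occur → occurs.

Yes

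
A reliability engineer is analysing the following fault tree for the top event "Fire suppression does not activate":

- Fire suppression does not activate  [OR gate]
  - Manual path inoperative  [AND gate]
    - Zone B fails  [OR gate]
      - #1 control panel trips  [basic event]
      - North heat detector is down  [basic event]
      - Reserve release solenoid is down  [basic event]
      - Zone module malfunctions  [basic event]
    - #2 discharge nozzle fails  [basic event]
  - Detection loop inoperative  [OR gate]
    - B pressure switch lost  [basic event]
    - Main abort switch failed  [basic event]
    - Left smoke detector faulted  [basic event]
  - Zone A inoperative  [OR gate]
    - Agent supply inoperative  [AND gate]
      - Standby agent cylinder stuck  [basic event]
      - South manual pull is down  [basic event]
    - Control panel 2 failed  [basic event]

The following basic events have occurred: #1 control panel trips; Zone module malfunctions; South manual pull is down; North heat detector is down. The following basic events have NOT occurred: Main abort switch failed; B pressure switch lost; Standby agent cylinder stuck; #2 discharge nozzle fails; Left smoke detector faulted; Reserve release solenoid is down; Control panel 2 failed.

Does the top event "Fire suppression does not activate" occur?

No

Zone B fails [OR]: #1 control panel trips=occurs, North heat detector is down=occurs, Reserve release solenoid is down=not, Zone module malfunctions=occurs → at least one input occurs → occurs.
Manual path inoperative [AND]: Zone B fails=occurs, #2 discharge nozzle fails=not → not all inputs occur → does not occur.
Detection loop inoperative [OR]: B pressure switch lost=not, Main abort switch failed=not, Left smoke detector faulted=not → no input occurs → does not occur.
Agent supply inoperative [AND]: Standby agent cylinder stuck=not, South manual pull is down=occurs → not all inputs occur → does not occur.
Zone A inoperative [OR]: Agent supply inoperative=not, Control panel 2 failed=not → no input occurs → does not occur.
Fire suppression does not activate [OR]: Manual path inoperative=not, Detection loop inoperative=not, Zone A inoperative=not → no input occurs → does not occur.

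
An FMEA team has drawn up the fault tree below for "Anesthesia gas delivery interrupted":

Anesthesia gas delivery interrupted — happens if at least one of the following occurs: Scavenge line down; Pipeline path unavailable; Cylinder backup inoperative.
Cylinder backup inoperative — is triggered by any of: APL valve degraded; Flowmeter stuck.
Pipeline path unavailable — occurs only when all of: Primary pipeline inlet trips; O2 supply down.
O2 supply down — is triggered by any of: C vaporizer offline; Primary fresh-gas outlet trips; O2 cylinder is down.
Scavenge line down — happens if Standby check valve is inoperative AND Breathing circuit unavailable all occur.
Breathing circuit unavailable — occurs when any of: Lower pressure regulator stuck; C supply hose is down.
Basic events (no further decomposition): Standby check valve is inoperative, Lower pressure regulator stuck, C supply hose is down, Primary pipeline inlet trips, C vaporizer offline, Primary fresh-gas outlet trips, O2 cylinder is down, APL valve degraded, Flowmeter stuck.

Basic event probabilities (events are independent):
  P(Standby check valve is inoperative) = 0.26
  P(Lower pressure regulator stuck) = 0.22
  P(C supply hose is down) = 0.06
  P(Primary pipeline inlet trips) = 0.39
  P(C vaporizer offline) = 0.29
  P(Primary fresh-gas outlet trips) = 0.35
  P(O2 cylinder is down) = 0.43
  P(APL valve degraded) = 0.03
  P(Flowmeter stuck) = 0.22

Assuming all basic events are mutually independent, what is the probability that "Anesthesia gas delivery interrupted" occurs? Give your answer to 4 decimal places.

0.4983

P(Breathing circuit unavailable) [OR] = 1 − (1−0.22) × (1−0.06) = 0.266800
P(Scavenge line down) [AND] = 0.26 × 0.266800 = 0.069368
P(O2 supply down) [OR] = 1 − (1−0.29) × (1−0.35) × (1−0.43) = 0.736945
P(Pipeline path unavailable) [AND] = 0.39 × 0.736945 = 0.287409
P(Cylinder backup inoperative) [OR] = 1 − (1−0.03) × (1−0.22) = 0.243400
P(Anesthesia gas delivery interrupted) [OR] = 1 − (1−0.069368) × (1−0.287409) × (1−0.243400) = 0.498253
Rounded to 4 decimal places: P(Anesthesia gas delivery interrupted) ≈ 0.4983.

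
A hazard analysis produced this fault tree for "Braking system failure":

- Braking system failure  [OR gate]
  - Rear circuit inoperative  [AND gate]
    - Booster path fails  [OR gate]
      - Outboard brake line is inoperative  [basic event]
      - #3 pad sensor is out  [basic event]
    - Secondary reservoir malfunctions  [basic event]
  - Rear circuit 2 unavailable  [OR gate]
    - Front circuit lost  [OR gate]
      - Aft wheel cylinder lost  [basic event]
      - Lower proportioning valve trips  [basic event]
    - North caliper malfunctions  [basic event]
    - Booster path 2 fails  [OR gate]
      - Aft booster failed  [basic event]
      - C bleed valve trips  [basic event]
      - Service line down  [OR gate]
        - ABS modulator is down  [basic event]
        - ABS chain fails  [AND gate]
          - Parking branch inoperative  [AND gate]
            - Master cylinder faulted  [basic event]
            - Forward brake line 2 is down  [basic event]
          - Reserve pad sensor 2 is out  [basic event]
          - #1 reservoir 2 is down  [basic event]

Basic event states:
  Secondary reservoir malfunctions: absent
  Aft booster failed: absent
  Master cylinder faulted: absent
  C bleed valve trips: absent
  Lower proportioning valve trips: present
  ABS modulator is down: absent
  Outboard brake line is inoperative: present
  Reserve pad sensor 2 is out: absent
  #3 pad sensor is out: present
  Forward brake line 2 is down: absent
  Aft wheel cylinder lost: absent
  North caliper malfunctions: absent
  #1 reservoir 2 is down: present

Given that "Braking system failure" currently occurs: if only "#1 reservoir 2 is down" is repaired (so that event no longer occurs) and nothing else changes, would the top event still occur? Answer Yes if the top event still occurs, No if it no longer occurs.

Yes

Counterfactual: set "#1 reservoir 2 is down" to not occurred.
Booster path fails [OR]: Outboard brake line is inoperative=occurs, #3 pad sensor is out=occurs → at least one input occurs → occurs.
Rear circuit inoperative [AND]: Booster path fails=occurs, Secondary reservoir malfunctions=not → not all inputs occur → does not occur.
Front circuit lost [OR]: Aft wheel cylinder lost=not, Lower proportioning valve trips=occurs → at least one input occurs → occurs.
Parking branch inoperative [AND]: Master cylinder faulted=not, Forward brake line 2 is down=not → not all inputs occur → does not occur.
ABS chain fails [AND]: Parking branch inoperative=not, Reserve pad sensor 2 is out=not, #1 reservoir 2 is down=not → not all inputs occur → does not occur.
Service line down [OR]: ABS modulator is down=not, ABS chain fails=not → no input occurs → does not occur.
Booster path 2 fails [OR]: Aft booster failed=not, C bleed valve trips=not, Service line down=not → no input occurs → does not occur.
Rear circuit 2 unavailable [OR]: Front circuit lost=occurs, North caliper malfunctions=not, Booster path 2 fails=not → at least one input occurs → occurs.
Braking system failure [OR]: Rear circuit inoperative=not, Rear circuit 2 unavailable=occurs → at least one input occurs → occurs.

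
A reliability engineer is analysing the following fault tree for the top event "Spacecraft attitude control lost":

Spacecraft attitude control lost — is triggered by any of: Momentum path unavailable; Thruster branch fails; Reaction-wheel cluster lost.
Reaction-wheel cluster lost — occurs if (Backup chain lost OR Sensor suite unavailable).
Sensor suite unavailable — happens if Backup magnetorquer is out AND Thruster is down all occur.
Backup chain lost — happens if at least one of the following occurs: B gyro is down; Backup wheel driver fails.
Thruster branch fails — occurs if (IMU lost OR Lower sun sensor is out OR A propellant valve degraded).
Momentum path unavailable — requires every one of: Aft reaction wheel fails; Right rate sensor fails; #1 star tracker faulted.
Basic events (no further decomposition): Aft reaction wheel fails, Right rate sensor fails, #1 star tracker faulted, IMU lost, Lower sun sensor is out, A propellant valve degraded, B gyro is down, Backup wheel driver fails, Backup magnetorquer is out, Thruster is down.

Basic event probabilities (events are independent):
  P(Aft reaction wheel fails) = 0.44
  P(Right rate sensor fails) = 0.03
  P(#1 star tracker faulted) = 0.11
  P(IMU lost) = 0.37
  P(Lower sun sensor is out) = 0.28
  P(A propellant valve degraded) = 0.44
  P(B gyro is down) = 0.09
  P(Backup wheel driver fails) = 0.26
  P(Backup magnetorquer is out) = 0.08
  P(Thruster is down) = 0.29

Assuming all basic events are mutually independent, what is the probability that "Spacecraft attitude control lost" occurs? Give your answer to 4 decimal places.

0.8332

P(Momentum path unavailable) [AND] = 0.44 × 0.03 × 0.11 = 0.001452
P(Thruster branch fails) [OR] = 1 − (1−0.37) × (1−0.28) × (1−0.44) = 0.745984
P(Backup chain lost) [OR] = 1 − (1−0.09) × (1−0.26) = 0.326600
P(Sensor suite unavailable) [AND] = 0.08 × 0.29 = 0.023200
P(Reaction-wheel cluster lost) [OR] = 1 − (1−0.326600) × (1−0.023200) = 0.342223
P(Spacecraft attitude control lost) [OR] = 1 − (1−0.001452) × (1−0.745984) × (1−0.342223) = 0.833157
Rounded to 4 decimal places: P(Spacecraft attitude control lost) ≈ 0.8332.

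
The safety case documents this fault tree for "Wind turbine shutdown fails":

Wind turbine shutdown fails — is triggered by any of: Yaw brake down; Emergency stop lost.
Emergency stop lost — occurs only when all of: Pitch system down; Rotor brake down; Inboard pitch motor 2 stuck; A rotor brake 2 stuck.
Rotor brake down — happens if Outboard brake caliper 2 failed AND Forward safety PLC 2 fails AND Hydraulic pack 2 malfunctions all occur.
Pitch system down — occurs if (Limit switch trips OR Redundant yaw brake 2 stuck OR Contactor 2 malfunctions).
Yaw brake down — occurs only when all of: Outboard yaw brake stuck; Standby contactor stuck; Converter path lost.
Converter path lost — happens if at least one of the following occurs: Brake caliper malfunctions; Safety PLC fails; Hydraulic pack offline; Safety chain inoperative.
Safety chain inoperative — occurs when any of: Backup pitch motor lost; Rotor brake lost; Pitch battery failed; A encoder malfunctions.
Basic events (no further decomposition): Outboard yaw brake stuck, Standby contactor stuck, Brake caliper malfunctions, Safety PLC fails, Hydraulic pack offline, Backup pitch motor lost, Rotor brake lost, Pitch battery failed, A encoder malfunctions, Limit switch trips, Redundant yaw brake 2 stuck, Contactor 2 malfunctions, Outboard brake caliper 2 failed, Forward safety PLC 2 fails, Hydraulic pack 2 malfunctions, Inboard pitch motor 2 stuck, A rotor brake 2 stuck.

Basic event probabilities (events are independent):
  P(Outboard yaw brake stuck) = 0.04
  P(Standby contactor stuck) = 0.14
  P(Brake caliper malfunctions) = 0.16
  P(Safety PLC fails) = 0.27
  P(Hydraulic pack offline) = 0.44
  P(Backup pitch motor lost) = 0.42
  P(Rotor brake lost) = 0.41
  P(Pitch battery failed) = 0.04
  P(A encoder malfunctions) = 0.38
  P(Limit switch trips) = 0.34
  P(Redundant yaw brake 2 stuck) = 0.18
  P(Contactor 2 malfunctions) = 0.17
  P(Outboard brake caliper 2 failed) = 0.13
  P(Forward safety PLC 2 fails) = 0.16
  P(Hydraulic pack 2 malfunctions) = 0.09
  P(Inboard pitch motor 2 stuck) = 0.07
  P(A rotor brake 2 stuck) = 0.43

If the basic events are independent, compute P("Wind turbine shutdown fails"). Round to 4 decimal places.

0.0052

P(Safety chain inoperative) [OR] = 1 − (1−0.42) × (1−0.41) × (1−0.04) × (1−0.38) = 0.796323
P(Converter path lost) [OR] = 1 − (1−0.16) × (1−0.27) × (1−0.44) × (1−0.796323) = 0.930059
P(Yaw brake down) [AND] = 0.04 × 0.14 × 0.930059 = 0.005208
P(Pitch system down) [OR] = 1 − (1−0.34) × (1−0.18) × (1−0.17) = 0.550804
P(Rotor brake down) [AND] = 0.13 × 0.16 × 0.09 = 0.001872
P(Emergency stop lost) [AND] = 0.550804 × 0.001872 × 0.07 × 0.43 = 0.000031
P(Wind turbine shutdown fails) [OR] = 1 − (1−0.005208) × (1−0.000031) = 0.005239
Rounded to 4 decimal places: P(Wind turbine shutdown fails) ≈ 0.0052.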